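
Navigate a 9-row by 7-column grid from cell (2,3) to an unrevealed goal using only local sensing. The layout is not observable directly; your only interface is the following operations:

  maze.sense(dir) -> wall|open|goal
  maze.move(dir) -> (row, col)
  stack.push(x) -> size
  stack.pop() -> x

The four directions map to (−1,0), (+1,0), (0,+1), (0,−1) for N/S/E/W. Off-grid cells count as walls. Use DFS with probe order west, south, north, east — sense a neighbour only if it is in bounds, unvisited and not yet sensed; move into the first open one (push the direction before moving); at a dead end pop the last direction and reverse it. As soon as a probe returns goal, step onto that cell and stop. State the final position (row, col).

~$ sense dir=west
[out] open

~$ push x=west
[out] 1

~$ move dir=west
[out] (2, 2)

~$ sense dir=west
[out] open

~$ push x=west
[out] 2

~$ move dir=west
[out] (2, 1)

~$ sense dir=west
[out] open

~$ push x=west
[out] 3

~$ move dir=west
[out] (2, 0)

~$ sense dir=south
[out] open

~$ push x=south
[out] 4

~$ move dir=south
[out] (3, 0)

~$ sense dir=south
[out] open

~$ push x=south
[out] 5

~$ move dir=south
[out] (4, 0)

~$ sense dir=south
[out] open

~$ push x=south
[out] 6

~$ move dir=south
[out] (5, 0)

~$ sense dir=south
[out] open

~$ push x=south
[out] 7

~$ move dir=south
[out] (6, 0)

~$ sense dir=south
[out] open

~$ push x=south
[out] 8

~$ move dir=south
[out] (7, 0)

~$ sense dir=south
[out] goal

~$ move dir=south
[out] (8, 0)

Answer: (8, 0)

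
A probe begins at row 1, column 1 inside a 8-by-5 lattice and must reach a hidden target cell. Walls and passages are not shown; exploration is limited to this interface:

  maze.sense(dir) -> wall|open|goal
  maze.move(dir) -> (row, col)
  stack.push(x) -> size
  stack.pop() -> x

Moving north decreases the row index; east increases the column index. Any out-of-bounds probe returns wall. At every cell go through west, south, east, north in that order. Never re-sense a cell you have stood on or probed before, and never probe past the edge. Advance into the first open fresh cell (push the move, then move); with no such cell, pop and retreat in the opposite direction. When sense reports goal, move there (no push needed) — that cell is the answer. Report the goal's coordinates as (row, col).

-- 1. sense(dir='west') ~> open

-- 2. push(x='west') ~> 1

-- 3. move(dir='west') ~> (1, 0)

-- 4. sense(dir='south') ~> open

-- 5. push(x='south') ~> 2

-- 6. move(dir='south') ~> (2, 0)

-- 7. sense(dir='south') ~> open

-- 8. push(x='south') ~> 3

-- 9. move(dir='south') ~> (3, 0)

-- 10. sense(dir='south') ~> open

-- 11. push(x='south') ~> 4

-- 12. move(dir='south') ~> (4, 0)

-- 13. sense(dir='south') ~> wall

-- 14. sense(dir='east') ~> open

-- 15. push(x='east') ~> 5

-- 16. move(dir='east') ~> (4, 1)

-- 17. sense(dir='south') ~> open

-- 18. push(x='south') ~> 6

-- 19. move(dir='south') ~> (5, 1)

-- 20. sense(dir='south') ~> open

-- 21. push(x='south') ~> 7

-- 22. move(dir='south') ~> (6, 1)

-- 23. sense(dir='west') ~> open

-- 24. push(x='west') ~> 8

-- 25. move(dir='west') ~> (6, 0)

-- 26. sense(dir='south') ~> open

-- 27. push(x='south') ~> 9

-- 28. move(dir='south') ~> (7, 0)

-- 29. sense(dir='east') ~> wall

-- 30. pop() ~> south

-- 31. move(dir='north') ~> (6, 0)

-- 32. pop() ~> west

-- 33. move(dir='east') ~> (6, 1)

-- 34. sense(dir='east') ~> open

-- 35. push(x='east') ~> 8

-- 36. move(dir='east') ~> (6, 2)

-- 37. sense(dir='south') ~> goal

-- 38. move(dir='south') ~> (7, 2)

Answer: (7, 2)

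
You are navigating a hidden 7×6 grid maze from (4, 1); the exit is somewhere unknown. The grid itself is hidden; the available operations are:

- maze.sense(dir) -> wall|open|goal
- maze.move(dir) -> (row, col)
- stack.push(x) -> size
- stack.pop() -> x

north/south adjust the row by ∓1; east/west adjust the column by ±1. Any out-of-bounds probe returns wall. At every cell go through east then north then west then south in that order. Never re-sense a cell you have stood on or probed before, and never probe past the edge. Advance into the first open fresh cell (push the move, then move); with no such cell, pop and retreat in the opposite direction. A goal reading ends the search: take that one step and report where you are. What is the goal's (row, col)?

Step: maze.sense[dir: east]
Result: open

Step: stack.push[x: east]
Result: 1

Step: maze.move[dir: east]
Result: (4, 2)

Step: maze.sense[dir: east]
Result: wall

Step: maze.sense[dir: north]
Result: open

Step: stack.push[x: north]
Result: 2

Step: maze.move[dir: north]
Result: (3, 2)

Step: maze.sense[dir: east]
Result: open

Step: stack.push[x: east]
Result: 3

Step: maze.move[dir: east]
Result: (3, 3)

Step: maze.sense[dir: east]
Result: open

Step: stack.push[x: east]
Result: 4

Step: maze.move[dir: east]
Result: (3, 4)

Step: maze.sense[dir: east]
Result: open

Step: stack.push[x: east]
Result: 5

Step: maze.move[dir: east]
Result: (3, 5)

Step: maze.sense[dir: north]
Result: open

Step: stack.push[x: north]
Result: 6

Step: maze.move[dir: north]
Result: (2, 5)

Step: maze.sense[dir: north]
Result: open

Step: stack.push[x: north]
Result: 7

Step: maze.move[dir: north]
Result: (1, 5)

Step: maze.sense[dir: north]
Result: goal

Step: maze.move[dir: north]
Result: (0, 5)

Answer: (0, 5)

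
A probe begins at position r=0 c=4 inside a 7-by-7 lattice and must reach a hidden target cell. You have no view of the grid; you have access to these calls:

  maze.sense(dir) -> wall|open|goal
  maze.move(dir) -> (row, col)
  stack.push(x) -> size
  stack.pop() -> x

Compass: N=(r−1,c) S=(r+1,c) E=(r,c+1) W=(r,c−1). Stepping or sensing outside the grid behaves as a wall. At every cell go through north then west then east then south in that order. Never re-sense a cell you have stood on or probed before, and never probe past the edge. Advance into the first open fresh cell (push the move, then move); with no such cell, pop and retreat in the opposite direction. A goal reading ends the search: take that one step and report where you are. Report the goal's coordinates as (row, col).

Do: maze.sense[dir: west]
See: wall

Do: maze.sense[dir: east]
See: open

Do: stack.push[x: east]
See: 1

Do: maze.move[dir: east]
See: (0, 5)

Do: maze.sense[dir: east]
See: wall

Do: maze.sense[dir: south]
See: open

Do: stack.push[x: south]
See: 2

Do: maze.move[dir: south]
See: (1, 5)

Do: maze.sense[dir: west]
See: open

Do: stack.push[x: west]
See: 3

Do: maze.move[dir: west]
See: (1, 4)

Do: maze.sense[dir: west]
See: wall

Do: maze.sense[dir: south]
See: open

Do: stack.push[x: south]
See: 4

Do: maze.move[dir: south]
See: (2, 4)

Do: maze.sense[dir: west]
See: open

Do: stack.push[x: west]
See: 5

Do: maze.move[dir: west]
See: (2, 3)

Do: maze.sense[dir: west]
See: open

Do: stack.push[x: west]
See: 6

Do: maze.move[dir: west]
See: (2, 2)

Do: maze.sense[dir: north]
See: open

Do: stack.push[x: north]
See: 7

Do: maze.move[dir: north]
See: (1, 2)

Do: maze.sense[dir: north]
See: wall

Do: maze.sense[dir: west]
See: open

Do: stack.push[x: west]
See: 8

Do: maze.move[dir: west]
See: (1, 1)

Do: maze.sense[dir: north]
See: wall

Do: maze.sense[dir: west]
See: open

Do: stack.push[x: west]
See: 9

Do: maze.move[dir: west]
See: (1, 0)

Do: maze.sense[dir: north]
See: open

Do: stack.push[x: north]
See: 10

Do: maze.move[dir: north]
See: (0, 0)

Do: stack.pop[]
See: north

Do: maze.move[dir: south]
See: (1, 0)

Do: maze.sense[dir: south]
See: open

Do: stack.push[x: south]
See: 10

Do: maze.move[dir: south]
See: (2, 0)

Do: maze.sense[dir: east]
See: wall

Do: maze.sense[dir: south]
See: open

Do: stack.push[x: south]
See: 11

Do: maze.move[dir: south]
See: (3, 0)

Do: maze.sense[dir: east]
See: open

Do: stack.push[x: east]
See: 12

Do: maze.move[dir: east]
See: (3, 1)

Do: maze.sense[dir: east]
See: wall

Do: maze.sense[dir: south]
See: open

Do: stack.push[x: south]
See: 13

Do: maze.move[dir: south]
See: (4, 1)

Do: maze.sense[dir: west]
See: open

Do: stack.push[x: west]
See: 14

Do: maze.move[dir: west]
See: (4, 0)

Do: maze.sense[dir: south]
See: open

Do: stack.push[x: south]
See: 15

Do: maze.move[dir: south]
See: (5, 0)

Do: maze.sense[dir: east]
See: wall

Do: maze.sense[dir: south]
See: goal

Do: maze.move[dir: south]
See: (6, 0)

Answer: (6, 0)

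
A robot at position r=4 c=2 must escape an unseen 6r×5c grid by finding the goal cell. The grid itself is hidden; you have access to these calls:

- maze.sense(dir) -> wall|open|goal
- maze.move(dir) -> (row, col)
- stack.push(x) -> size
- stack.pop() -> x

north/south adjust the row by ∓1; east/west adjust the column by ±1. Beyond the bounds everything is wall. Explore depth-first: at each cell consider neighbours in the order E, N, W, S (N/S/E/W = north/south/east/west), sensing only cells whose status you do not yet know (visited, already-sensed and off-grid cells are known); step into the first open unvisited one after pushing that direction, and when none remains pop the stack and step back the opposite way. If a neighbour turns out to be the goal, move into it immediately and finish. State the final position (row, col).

$ sense dir=east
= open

$ push x=east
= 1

$ move dir=east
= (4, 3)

$ sense dir=east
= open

$ push x=east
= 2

$ move dir=east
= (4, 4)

$ sense dir=north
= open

$ push x=north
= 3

$ move dir=north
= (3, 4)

$ sense dir=north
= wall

$ sense dir=west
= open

$ push x=west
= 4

$ move dir=west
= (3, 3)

$ sense dir=north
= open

$ push x=north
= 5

$ move dir=north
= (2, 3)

$ sense dir=north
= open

$ push x=north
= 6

$ move dir=north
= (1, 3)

$ sense dir=east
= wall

$ sense dir=north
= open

$ push x=north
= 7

$ move dir=north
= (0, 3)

$ sense dir=east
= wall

$ sense dir=west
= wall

$ pop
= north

$ move dir=south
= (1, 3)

$ sense dir=west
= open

$ push x=west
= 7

$ move dir=west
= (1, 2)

$ sense dir=west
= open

$ push x=west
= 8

$ move dir=west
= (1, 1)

$ sense dir=north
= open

$ push x=north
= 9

$ move dir=north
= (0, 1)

$ sense dir=west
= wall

$ pop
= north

$ move dir=south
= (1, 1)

$ sense dir=west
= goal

$ move dir=west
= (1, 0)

Answer: (1, 0)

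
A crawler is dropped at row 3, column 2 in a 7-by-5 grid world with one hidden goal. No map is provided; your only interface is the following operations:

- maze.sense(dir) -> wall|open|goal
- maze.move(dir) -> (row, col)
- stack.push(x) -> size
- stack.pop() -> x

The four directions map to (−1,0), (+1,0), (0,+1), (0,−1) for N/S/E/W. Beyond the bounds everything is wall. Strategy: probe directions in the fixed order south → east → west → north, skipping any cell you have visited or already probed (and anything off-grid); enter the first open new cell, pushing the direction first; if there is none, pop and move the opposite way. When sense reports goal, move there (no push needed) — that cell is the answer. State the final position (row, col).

Act: sense[dir='south']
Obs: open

Act: push[x='south']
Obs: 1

Act: move[dir='south']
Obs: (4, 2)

Act: sense[dir='south']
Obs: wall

Act: sense[dir='east']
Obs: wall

Act: sense[dir='west']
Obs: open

Act: push[x='west']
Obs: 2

Act: move[dir='west']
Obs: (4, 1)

Act: sense[dir='south']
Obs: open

Act: push[x='south']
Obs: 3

Act: move[dir='south']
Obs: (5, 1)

Act: sense[dir='south']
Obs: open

Act: push[x='south']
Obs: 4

Act: move[dir='south']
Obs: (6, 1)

Act: sense[dir='east']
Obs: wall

Act: sense[dir='west']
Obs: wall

Act: pop[]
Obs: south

Act: move[dir='north']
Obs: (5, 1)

Act: sense[dir='west']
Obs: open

Act: push[x='west']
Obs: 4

Act: move[dir='west']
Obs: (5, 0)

Act: sense[dir='north']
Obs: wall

Act: pop[]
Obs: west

Act: move[dir='east']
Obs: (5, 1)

Act: pop[]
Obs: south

Act: move[dir='north']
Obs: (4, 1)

Act: sense[dir='north']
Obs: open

Act: push[x='north']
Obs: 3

Act: move[dir='north']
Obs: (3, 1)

Act: sense[dir='west']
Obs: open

Act: push[x='west']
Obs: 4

Act: move[dir='west']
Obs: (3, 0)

Act: sense[dir='north']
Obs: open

Act: push[x='north']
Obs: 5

Act: move[dir='north']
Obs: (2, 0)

Act: sense[dir='east']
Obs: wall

Act: sense[dir='north']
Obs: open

Act: push[x='north']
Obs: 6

Act: move[dir='north']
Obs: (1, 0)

Act: sense[dir='east']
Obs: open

Act: push[x='east']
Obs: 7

Act: move[dir='east']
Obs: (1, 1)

Act: sense[dir='east']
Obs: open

Act: push[x='east']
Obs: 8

Act: move[dir='east']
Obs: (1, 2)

Act: sense[dir='south']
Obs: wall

Act: sense[dir='east']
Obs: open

Act: push[x='east']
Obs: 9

Act: move[dir='east']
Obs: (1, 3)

Act: sense[dir='south']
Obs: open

Act: push[x='south']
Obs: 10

Act: move[dir='south']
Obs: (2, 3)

Act: sense[dir='south']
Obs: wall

Act: sense[dir='east']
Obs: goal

Act: move[dir='east']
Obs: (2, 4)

Answer: (2, 4)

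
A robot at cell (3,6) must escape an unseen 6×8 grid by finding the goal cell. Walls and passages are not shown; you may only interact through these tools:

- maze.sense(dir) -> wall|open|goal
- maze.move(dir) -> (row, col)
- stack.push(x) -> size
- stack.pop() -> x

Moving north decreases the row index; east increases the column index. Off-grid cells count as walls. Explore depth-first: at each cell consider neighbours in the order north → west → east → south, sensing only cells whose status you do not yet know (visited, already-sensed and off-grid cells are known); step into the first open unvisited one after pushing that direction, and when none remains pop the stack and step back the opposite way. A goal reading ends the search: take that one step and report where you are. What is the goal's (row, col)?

[in] maze.sense north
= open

[in] stack.push north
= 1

[in] maze.move north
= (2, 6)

[in] maze.sense north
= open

[in] stack.push north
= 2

[in] maze.move north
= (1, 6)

[in] maze.sense north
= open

[in] stack.push north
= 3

[in] maze.move north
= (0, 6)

[in] maze.sense west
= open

[in] stack.push west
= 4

[in] maze.move west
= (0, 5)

[in] maze.sense west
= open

[in] stack.push west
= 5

[in] maze.move west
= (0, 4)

[in] maze.sense west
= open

[in] stack.push west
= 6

[in] maze.move west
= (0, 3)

[in] maze.sense west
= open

[in] stack.push west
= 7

[in] maze.move west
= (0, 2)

[in] maze.sense west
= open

[in] stack.push west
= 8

[in] maze.move west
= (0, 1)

[in] maze.sense west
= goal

[in] maze.move west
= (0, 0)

Answer: (0, 0)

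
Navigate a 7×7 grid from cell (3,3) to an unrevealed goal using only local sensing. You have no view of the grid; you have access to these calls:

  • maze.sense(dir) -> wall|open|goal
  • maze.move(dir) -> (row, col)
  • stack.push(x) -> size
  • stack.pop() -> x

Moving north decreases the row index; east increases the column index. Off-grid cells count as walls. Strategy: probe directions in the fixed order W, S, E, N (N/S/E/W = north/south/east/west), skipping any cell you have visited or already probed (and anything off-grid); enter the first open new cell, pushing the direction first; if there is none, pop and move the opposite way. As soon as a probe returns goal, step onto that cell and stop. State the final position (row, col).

-> maze.sense(dir=west)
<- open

-> stack.push(x=west)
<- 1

-> maze.move(dir=west)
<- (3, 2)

-> maze.sense(dir=west)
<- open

-> stack.push(x=west)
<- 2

-> maze.move(dir=west)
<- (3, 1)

-> maze.sense(dir=west)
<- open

-> stack.push(x=west)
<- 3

-> maze.move(dir=west)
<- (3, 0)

-> maze.sense(dir=south)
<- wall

-> maze.sense(dir=north)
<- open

-> stack.push(x=north)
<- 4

-> maze.move(dir=north)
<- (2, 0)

-> maze.sense(dir=east)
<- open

-> stack.push(x=east)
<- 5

-> maze.move(dir=east)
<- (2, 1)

-> maze.sense(dir=east)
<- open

-> stack.push(x=east)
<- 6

-> maze.move(dir=east)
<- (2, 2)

-> maze.sense(dir=east)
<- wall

-> maze.sense(dir=north)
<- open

-> stack.push(x=north)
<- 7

-> maze.move(dir=north)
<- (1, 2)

-> maze.sense(dir=west)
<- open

-> stack.push(x=west)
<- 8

-> maze.move(dir=west)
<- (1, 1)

-> maze.sense(dir=west)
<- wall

-> maze.sense(dir=north)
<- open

-> stack.push(x=north)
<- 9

-> maze.move(dir=north)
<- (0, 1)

-> maze.sense(dir=west)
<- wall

-> maze.sense(dir=east)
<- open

-> stack.push(x=east)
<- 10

-> maze.move(dir=east)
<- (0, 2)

-> maze.sense(dir=east)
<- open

-> stack.push(x=east)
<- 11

-> maze.move(dir=east)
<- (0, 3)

-> maze.sense(dir=south)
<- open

-> stack.push(x=south)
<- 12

-> maze.move(dir=south)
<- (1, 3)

-> maze.sense(dir=east)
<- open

-> stack.push(x=east)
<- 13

-> maze.move(dir=east)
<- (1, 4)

-> maze.sense(dir=south)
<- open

-> stack.push(x=south)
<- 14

-> maze.move(dir=south)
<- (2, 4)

-> maze.sense(dir=south)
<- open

-> stack.push(x=south)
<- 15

-> maze.move(dir=south)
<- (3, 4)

-> maze.sense(dir=south)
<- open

-> stack.push(x=south)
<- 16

-> maze.move(dir=south)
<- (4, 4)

-> maze.sense(dir=west)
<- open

-> stack.push(x=west)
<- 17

-> maze.move(dir=west)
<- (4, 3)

-> maze.sense(dir=west)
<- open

-> stack.push(x=west)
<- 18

-> maze.move(dir=west)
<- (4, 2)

-> maze.sense(dir=west)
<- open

-> stack.push(x=west)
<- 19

-> maze.move(dir=west)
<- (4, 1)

-> maze.sense(dir=south)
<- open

-> stack.push(x=south)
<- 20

-> maze.move(dir=south)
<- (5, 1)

-> maze.sense(dir=west)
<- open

-> stack.push(x=west)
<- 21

-> maze.move(dir=west)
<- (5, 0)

-> maze.sense(dir=south)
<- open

-> stack.push(x=south)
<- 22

-> maze.move(dir=south)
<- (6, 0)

-> maze.sense(dir=east)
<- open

-> stack.push(x=east)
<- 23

-> maze.move(dir=east)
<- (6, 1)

-> maze.sense(dir=east)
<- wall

-> stack.pop()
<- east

-> maze.move(dir=west)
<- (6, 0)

-> stack.pop()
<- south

-> maze.move(dir=north)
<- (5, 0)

-> stack.pop()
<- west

-> maze.move(dir=east)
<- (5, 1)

-> maze.sense(dir=east)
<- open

-> stack.push(x=east)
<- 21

-> maze.move(dir=east)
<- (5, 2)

-> maze.sense(dir=east)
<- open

-> stack.push(x=east)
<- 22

-> maze.move(dir=east)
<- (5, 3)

-> maze.sense(dir=south)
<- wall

-> maze.sense(dir=east)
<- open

-> stack.push(x=east)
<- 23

-> maze.move(dir=east)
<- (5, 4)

-> maze.sense(dir=south)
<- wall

-> maze.sense(dir=east)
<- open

-> stack.push(x=east)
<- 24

-> maze.move(dir=east)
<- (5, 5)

-> maze.sense(dir=south)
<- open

-> stack.push(x=south)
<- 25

-> maze.move(dir=south)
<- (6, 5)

-> maze.sense(dir=east)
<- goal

-> maze.move(dir=east)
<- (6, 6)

Answer: (6, 6)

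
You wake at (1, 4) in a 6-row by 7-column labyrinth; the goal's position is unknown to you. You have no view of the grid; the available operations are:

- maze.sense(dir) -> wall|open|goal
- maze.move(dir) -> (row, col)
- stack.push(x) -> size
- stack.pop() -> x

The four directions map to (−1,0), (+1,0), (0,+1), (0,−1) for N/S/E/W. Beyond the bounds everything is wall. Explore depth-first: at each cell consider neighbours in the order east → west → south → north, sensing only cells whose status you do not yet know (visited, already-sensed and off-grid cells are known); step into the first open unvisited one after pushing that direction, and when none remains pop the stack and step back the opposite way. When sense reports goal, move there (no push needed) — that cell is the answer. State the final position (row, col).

-> maze.sense(dir→east)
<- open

-> stack.push(x→east)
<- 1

-> maze.move(dir→east)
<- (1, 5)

-> maze.sense(dir→east)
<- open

-> stack.push(x→east)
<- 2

-> maze.move(dir→east)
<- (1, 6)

-> maze.sense(dir→south)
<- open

-> stack.push(x→south)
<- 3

-> maze.move(dir→south)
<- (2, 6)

-> maze.sense(dir→west)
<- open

-> stack.push(x→west)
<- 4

-> maze.move(dir→west)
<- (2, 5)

-> maze.sense(dir→west)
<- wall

-> maze.sense(dir→south)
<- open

-> stack.push(x→south)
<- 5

-> maze.move(dir→south)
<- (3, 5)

-> maze.sense(dir→east)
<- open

-> stack.push(x→east)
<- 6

-> maze.move(dir→east)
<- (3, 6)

-> maze.sense(dir→south)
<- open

-> stack.push(x→south)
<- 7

-> maze.move(dir→south)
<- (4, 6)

-> maze.sense(dir→west)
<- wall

-> maze.sense(dir→south)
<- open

-> stack.push(x→south)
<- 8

-> maze.move(dir→south)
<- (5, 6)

-> maze.sense(dir→west)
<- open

-> stack.push(x→west)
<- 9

-> maze.move(dir→west)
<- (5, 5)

-> maze.sense(dir→west)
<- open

-> stack.push(x→west)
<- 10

-> maze.move(dir→west)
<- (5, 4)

-> maze.sense(dir→west)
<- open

-> stack.push(x→west)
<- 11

-> maze.move(dir→west)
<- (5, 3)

-> maze.sense(dir→west)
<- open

-> stack.push(x→west)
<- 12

-> maze.move(dir→west)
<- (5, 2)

-> maze.sense(dir→west)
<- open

-> stack.push(x→west)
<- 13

-> maze.move(dir→west)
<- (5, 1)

-> maze.sense(dir→west)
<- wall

-> maze.sense(dir→north)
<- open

-> stack.push(x→north)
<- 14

-> maze.move(dir→north)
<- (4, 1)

-> maze.sense(dir→east)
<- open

-> stack.push(x→east)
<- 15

-> maze.move(dir→east)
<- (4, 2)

-> maze.sense(dir→east)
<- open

-> stack.push(x→east)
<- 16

-> maze.move(dir→east)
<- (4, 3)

-> maze.sense(dir→east)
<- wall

-> maze.sense(dir→north)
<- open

-> stack.push(x→north)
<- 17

-> maze.move(dir→north)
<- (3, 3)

-> maze.sense(dir→east)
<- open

-> stack.push(x→east)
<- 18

-> maze.move(dir→east)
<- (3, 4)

-> stack.pop()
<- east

-> maze.move(dir→west)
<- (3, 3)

-> maze.sense(dir→west)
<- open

-> stack.push(x→west)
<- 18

-> maze.move(dir→west)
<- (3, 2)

-> maze.sense(dir→west)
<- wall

-> maze.sense(dir→north)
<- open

-> stack.push(x→north)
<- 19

-> maze.move(dir→north)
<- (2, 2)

-> maze.sense(dir→east)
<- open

-> stack.push(x→east)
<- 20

-> maze.move(dir→east)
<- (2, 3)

-> maze.sense(dir→north)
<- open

-> stack.push(x→north)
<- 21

-> maze.move(dir→north)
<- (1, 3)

-> maze.sense(dir→west)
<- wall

-> maze.sense(dir→north)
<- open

-> stack.push(x→north)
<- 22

-> maze.move(dir→north)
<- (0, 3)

-> maze.sense(dir→east)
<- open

-> stack.push(x→east)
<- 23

-> maze.move(dir→east)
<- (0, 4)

-> maze.sense(dir→east)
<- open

-> stack.push(x→east)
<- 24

-> maze.move(dir→east)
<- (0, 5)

-> maze.sense(dir→east)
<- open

-> stack.push(x→east)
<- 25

-> maze.move(dir→east)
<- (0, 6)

-> stack.pop()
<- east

-> maze.move(dir→west)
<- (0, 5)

-> stack.pop()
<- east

-> maze.move(dir→west)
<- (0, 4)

-> stack.pop()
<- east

-> maze.move(dir→west)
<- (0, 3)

-> maze.sense(dir→west)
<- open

-> stack.push(x→west)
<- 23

-> maze.move(dir→west)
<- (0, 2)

-> maze.sense(dir→west)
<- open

-> stack.push(x→west)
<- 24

-> maze.move(dir→west)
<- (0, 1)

-> maze.sense(dir→west)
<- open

-> stack.push(x→west)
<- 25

-> maze.move(dir→west)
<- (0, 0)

-> maze.sense(dir→south)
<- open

-> stack.push(x→south)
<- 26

-> maze.move(dir→south)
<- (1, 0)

-> maze.sense(dir→east)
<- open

-> stack.push(x→east)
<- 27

-> maze.move(dir→east)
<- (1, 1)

-> maze.sense(dir→south)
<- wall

-> stack.pop()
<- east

-> maze.move(dir→west)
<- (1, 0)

-> maze.sense(dir→south)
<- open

-> stack.push(x→south)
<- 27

-> maze.move(dir→south)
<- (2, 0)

-> maze.sense(dir→south)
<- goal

-> maze.move(dir→south)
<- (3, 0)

Answer: (3, 0)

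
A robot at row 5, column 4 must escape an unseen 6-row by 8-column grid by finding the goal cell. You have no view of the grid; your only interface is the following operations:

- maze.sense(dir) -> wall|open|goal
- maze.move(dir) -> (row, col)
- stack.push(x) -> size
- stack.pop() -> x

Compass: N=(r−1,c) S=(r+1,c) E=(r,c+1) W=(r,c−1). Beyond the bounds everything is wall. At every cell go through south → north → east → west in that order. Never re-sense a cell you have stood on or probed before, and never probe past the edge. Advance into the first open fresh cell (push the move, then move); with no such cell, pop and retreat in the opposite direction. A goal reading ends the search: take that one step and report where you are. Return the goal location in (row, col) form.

>> maze.sense(dir=north)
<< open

>> stack.push(x=north)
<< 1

>> maze.move(dir=north)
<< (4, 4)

>> maze.sense(dir=north)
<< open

>> stack.push(x=north)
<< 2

>> maze.move(dir=north)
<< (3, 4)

>> maze.sense(dir=north)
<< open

>> stack.push(x=north)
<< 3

>> maze.move(dir=north)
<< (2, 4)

>> maze.sense(dir=north)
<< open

>> stack.push(x=north)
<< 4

>> maze.move(dir=north)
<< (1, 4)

>> maze.sense(dir=north)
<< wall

>> maze.sense(dir=east)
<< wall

>> maze.sense(dir=west)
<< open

>> stack.push(x=west)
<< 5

>> maze.move(dir=west)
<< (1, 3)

>> maze.sense(dir=south)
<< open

>> stack.push(x=south)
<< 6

>> maze.move(dir=south)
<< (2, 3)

>> maze.sense(dir=south)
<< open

>> stack.push(x=south)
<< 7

>> maze.move(dir=south)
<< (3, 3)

>> maze.sense(dir=south)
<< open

>> stack.push(x=south)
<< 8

>> maze.move(dir=south)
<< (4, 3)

>> maze.sense(dir=south)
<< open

>> stack.push(x=south)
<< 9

>> maze.move(dir=south)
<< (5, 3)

>> maze.sense(dir=west)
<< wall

>> stack.pop()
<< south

>> maze.move(dir=north)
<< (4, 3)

>> maze.sense(dir=west)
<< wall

>> stack.pop()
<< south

>> maze.move(dir=north)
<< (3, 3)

>> maze.sense(dir=west)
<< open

>> stack.push(x=west)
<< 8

>> maze.move(dir=west)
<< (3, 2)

>> maze.sense(dir=north)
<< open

>> stack.push(x=north)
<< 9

>> maze.move(dir=north)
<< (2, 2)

>> maze.sense(dir=north)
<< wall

>> maze.sense(dir=west)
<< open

>> stack.push(x=west)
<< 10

>> maze.move(dir=west)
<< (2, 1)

>> maze.sense(dir=south)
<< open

>> stack.push(x=south)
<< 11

>> maze.move(dir=south)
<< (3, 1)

>> maze.sense(dir=south)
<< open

>> stack.push(x=south)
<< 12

>> maze.move(dir=south)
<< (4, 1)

>> maze.sense(dir=south)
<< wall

>> maze.sense(dir=west)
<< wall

>> stack.pop()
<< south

>> maze.move(dir=north)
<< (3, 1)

>> maze.sense(dir=west)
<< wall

>> stack.pop()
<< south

>> maze.move(dir=north)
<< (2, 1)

>> maze.sense(dir=north)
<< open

>> stack.push(x=north)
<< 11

>> maze.move(dir=north)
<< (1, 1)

>> maze.sense(dir=north)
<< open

>> stack.push(x=north)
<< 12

>> maze.move(dir=north)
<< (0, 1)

>> maze.sense(dir=east)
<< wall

>> maze.sense(dir=west)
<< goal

>> maze.move(dir=west)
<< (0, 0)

Answer: (0, 0)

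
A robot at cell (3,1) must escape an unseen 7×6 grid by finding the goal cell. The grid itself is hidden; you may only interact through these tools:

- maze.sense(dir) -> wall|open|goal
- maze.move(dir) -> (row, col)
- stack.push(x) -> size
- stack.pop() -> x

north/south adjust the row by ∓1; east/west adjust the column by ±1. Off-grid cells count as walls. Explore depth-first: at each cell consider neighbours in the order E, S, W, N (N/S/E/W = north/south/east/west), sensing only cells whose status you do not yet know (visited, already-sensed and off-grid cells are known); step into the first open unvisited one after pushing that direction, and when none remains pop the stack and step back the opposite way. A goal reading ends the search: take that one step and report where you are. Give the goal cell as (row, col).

-> maze.sense(dir→east)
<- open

-> stack.push(x→east)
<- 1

-> maze.move(dir→east)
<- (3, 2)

-> maze.sense(dir→east)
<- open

-> stack.push(x→east)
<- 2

-> maze.move(dir→east)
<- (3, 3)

-> maze.sense(dir→east)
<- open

-> stack.push(x→east)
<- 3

-> maze.move(dir→east)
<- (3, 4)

-> maze.sense(dir→east)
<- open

-> stack.push(x→east)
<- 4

-> maze.move(dir→east)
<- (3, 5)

-> maze.sense(dir→south)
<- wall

-> maze.sense(dir→north)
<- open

-> stack.push(x→north)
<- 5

-> maze.move(dir→north)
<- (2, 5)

-> maze.sense(dir→west)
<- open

-> stack.push(x→west)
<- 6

-> maze.move(dir→west)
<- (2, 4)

-> maze.sense(dir→west)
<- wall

-> maze.sense(dir→north)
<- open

-> stack.push(x→north)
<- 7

-> maze.move(dir→north)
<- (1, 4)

-> maze.sense(dir→east)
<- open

-> stack.push(x→east)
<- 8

-> maze.move(dir→east)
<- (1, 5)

-> maze.sense(dir→north)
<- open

-> stack.push(x→north)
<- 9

-> maze.move(dir→north)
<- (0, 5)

-> maze.sense(dir→west)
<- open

-> stack.push(x→west)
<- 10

-> maze.move(dir→west)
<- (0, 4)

-> maze.sense(dir→west)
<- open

-> stack.push(x→west)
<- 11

-> maze.move(dir→west)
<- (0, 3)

-> maze.sense(dir→south)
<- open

-> stack.push(x→south)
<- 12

-> maze.move(dir→south)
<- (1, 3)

-> maze.sense(dir→west)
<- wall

-> stack.pop()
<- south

-> maze.move(dir→north)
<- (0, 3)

-> maze.sense(dir→west)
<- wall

-> stack.pop()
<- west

-> maze.move(dir→east)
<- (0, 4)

-> stack.pop()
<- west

-> maze.move(dir→east)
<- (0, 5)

-> stack.pop()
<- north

-> maze.move(dir→south)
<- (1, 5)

-> stack.pop()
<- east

-> maze.move(dir→west)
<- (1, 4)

-> stack.pop()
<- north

-> maze.move(dir→south)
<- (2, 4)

-> stack.pop()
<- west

-> maze.move(dir→east)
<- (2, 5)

-> stack.pop()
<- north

-> maze.move(dir→south)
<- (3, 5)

-> stack.pop()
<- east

-> maze.move(dir→west)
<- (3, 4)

-> maze.sense(dir→south)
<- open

-> stack.push(x→south)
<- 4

-> maze.move(dir→south)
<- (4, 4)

-> maze.sense(dir→south)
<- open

-> stack.push(x→south)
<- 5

-> maze.move(dir→south)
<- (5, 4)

-> maze.sense(dir→east)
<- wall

-> maze.sense(dir→south)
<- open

-> stack.push(x→south)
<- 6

-> maze.move(dir→south)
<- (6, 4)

-> maze.sense(dir→east)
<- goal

-> maze.move(dir→east)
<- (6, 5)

Answer: (6, 5)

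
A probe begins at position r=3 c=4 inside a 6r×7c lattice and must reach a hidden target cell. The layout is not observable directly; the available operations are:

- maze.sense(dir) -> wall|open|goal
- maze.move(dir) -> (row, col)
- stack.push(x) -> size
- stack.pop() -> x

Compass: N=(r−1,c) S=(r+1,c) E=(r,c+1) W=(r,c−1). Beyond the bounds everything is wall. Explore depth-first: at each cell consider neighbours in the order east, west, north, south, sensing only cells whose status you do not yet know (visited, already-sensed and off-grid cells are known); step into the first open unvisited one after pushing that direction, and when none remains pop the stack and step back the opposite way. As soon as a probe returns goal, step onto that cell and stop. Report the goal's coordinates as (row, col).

$ maze.sense dir='east'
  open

$ stack.push x='east'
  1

$ maze.move dir='east'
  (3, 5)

$ maze.sense dir='east'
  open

$ stack.push x='east'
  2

$ maze.move dir='east'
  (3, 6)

$ maze.sense dir='north'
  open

$ stack.push x='north'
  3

$ maze.move dir='north'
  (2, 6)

$ maze.sense dir='west'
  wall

$ maze.sense dir='north'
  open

$ stack.push x='north'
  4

$ maze.move dir='north'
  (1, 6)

$ maze.sense dir='west'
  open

$ stack.push x='west'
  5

$ maze.move dir='west'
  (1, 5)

$ maze.sense dir='west'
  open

$ stack.push x='west'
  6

$ maze.move dir='west'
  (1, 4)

$ maze.sense dir='west'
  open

$ stack.push x='west'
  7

$ maze.move dir='west'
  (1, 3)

$ maze.sense dir='west'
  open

$ stack.push x='west'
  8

$ maze.move dir='west'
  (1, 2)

$ maze.sense dir='west'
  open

$ stack.push x='west'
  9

$ maze.move dir='west'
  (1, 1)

$ maze.sense dir='west'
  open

$ stack.push x='west'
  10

$ maze.move dir='west'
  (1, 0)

$ maze.sense dir='north'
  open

$ stack.push x='north'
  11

$ maze.move dir='north'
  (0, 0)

$ maze.sense dir='east'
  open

$ stack.push x='east'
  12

$ maze.move dir='east'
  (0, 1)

$ maze.sense dir='east'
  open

$ stack.push x='east'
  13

$ maze.move dir='east'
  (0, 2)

$ maze.sense dir='east'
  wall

$ stack.pop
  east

$ maze.move dir='west'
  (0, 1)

$ stack.pop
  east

$ maze.move dir='west'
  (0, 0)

$ stack.pop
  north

$ maze.move dir='south'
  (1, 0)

$ maze.sense dir='south'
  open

$ stack.push x='south'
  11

$ maze.move dir='south'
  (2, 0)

$ maze.sense dir='east'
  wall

$ maze.sense dir='south'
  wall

$ stack.pop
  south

$ maze.move dir='north'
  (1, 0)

$ stack.pop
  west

$ maze.move dir='east'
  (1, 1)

$ stack.pop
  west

$ maze.move dir='east'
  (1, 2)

$ maze.sense dir='south'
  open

$ stack.push x='south'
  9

$ maze.move dir='south'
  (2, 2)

$ maze.sense dir='east'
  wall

$ maze.sense dir='south'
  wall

$ stack.pop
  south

$ maze.move dir='north'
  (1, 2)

$ stack.pop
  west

$ maze.move dir='east'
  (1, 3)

$ stack.pop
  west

$ maze.move dir='east'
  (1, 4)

$ maze.sense dir='north'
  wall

$ maze.sense dir='south'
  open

$ stack.push x='south'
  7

$ maze.move dir='south'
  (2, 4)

$ stack.pop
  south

$ maze.move dir='north'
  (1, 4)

$ stack.pop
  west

$ maze.move dir='east'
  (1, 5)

$ maze.sense dir='north'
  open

$ stack.push x='north'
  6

$ maze.move dir='north'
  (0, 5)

$ maze.sense dir='east'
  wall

$ stack.pop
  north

$ maze.move dir='south'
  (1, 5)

$ stack.pop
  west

$ maze.move dir='east'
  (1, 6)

$ stack.pop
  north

$ maze.move dir='south'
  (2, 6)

$ stack.pop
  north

$ maze.move dir='south'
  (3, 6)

$ maze.sense dir='south'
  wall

$ stack.pop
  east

$ maze.move dir='west'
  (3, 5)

$ maze.sense dir='south'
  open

$ stack.push x='south'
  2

$ maze.move dir='south'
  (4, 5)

$ maze.sense dir='west'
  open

$ stack.push x='west'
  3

$ maze.move dir='west'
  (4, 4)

$ maze.sense dir='west'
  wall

$ maze.sense dir='south'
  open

$ stack.push x='south'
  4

$ maze.move dir='south'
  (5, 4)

$ maze.sense dir='east'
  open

$ stack.push x='east'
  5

$ maze.move dir='east'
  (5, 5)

$ maze.sense dir='east'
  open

$ stack.push x='east'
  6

$ maze.move dir='east'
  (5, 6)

$ stack.pop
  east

$ maze.move dir='west'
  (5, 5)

$ stack.pop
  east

$ maze.move dir='west'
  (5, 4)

$ maze.sense dir='west'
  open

$ stack.push x='west'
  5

$ maze.move dir='west'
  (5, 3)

$ maze.sense dir='west'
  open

$ stack.push x='west'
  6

$ maze.move dir='west'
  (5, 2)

$ maze.sense dir='west'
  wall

$ maze.sense dir='north'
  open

$ stack.push x='north'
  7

$ maze.move dir='north'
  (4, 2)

$ maze.sense dir='west'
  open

$ stack.push x='west'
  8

$ maze.move dir='west'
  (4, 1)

$ maze.sense dir='west'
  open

$ stack.push x='west'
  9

$ maze.move dir='west'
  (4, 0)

$ maze.sense dir='south'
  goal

$ maze.move dir='south'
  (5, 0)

Answer: (5, 0)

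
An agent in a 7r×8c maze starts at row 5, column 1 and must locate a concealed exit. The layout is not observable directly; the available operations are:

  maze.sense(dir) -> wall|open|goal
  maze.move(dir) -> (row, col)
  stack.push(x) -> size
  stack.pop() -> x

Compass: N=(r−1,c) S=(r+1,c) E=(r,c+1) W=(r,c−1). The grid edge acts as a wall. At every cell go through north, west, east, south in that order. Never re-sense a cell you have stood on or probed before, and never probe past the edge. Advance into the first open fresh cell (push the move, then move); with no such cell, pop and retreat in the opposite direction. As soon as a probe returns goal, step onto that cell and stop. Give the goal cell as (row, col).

Action: maze.sense[north]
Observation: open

Action: stack.push[north]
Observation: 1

Action: maze.move[north]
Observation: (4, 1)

Action: maze.sense[north]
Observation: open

Action: stack.push[north]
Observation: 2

Action: maze.move[north]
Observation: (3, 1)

Action: maze.sense[north]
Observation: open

Action: stack.push[north]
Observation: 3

Action: maze.move[north]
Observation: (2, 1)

Action: maze.sense[north]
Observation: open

Action: stack.push[north]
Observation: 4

Action: maze.move[north]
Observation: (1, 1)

Action: maze.sense[north]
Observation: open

Action: stack.push[north]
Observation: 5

Action: maze.move[north]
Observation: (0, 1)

Action: maze.sense[west]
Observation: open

Action: stack.push[west]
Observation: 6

Action: maze.move[west]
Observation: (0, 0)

Action: maze.sense[south]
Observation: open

Action: stack.push[south]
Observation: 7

Action: maze.move[south]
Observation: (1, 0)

Action: maze.sense[south]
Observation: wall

Action: stack.pop[]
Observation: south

Action: maze.move[north]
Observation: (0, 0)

Action: stack.pop[]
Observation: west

Action: maze.move[east]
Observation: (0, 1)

Action: maze.sense[east]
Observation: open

Action: stack.push[east]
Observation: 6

Action: maze.move[east]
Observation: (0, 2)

Action: maze.sense[east]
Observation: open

Action: stack.push[east]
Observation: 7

Action: maze.move[east]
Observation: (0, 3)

Action: maze.sense[east]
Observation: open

Action: stack.push[east]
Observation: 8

Action: maze.move[east]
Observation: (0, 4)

Action: maze.sense[east]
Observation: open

Action: stack.push[east]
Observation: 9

Action: maze.move[east]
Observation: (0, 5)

Action: maze.sense[east]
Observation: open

Action: stack.push[east]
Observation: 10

Action: maze.move[east]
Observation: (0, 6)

Action: maze.sense[east]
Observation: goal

Action: maze.move[east]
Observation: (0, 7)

Answer: (0, 7)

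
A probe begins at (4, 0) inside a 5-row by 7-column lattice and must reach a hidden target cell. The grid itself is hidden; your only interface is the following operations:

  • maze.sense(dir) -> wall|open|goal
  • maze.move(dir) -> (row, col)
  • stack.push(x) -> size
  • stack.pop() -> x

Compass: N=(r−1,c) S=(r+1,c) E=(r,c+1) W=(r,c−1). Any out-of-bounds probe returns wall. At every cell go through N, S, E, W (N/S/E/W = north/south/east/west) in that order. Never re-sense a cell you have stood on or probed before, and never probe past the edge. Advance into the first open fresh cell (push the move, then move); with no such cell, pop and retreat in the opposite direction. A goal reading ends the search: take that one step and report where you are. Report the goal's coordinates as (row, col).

Act: sense[north]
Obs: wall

Act: sense[east]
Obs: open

Act: push[east]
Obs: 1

Act: move[east]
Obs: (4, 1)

Act: sense[north]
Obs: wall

Act: sense[east]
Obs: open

Act: push[east]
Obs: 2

Act: move[east]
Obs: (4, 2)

Act: sense[north]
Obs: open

Act: push[north]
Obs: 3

Act: move[north]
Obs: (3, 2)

Act: sense[north]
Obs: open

Act: push[north]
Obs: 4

Act: move[north]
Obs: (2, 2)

Act: sense[north]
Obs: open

Act: push[north]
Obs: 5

Act: move[north]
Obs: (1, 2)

Act: sense[north]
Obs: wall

Act: sense[east]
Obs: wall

Act: sense[west]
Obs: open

Act: push[west]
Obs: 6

Act: move[west]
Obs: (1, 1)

Act: sense[north]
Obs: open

Act: push[north]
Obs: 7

Act: move[north]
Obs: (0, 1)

Act: sense[west]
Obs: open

Act: push[west]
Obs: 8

Act: move[west]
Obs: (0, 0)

Act: sense[south]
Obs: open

Act: push[south]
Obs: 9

Act: move[south]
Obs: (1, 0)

Act: sense[south]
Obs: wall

Act: pop[]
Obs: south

Act: move[north]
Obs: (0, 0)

Act: pop[]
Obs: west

Act: move[east]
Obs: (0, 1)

Act: pop[]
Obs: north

Act: move[south]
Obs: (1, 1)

Act: sense[south]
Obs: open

Act: push[south]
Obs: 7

Act: move[south]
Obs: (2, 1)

Act: pop[]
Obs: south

Act: move[north]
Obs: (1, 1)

Act: pop[]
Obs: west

Act: move[east]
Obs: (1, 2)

Act: pop[]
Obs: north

Act: move[south]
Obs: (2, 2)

Act: sense[east]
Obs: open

Act: push[east]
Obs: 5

Act: move[east]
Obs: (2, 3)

Act: sense[south]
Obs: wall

Act: sense[east]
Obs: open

Act: push[east]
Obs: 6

Act: move[east]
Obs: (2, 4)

Act: sense[north]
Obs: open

Act: push[north]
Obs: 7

Act: move[north]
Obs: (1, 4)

Act: sense[north]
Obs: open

Act: push[north]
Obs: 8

Act: move[north]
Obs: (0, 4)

Act: sense[east]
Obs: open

Act: push[east]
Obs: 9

Act: move[east]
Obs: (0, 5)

Act: sense[south]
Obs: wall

Act: sense[east]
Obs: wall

Act: pop[]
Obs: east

Act: move[west]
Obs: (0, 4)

Act: sense[west]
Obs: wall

Act: pop[]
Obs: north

Act: move[south]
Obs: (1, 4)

Act: pop[]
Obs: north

Act: move[south]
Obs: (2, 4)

Act: sense[south]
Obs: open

Act: push[south]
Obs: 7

Act: move[south]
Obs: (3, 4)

Act: sense[south]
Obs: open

Act: push[south]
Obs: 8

Act: move[south]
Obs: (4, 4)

Act: sense[east]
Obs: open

Act: push[east]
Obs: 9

Act: move[east]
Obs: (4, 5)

Act: sense[north]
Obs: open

Act: push[north]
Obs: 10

Act: move[north]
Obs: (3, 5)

Act: sense[north]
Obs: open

Act: push[north]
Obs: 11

Act: move[north]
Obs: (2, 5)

Act: sense[east]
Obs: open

Act: push[east]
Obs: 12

Act: move[east]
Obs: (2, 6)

Act: sense[north]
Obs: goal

Act: move[north]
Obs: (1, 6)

Answer: (1, 6)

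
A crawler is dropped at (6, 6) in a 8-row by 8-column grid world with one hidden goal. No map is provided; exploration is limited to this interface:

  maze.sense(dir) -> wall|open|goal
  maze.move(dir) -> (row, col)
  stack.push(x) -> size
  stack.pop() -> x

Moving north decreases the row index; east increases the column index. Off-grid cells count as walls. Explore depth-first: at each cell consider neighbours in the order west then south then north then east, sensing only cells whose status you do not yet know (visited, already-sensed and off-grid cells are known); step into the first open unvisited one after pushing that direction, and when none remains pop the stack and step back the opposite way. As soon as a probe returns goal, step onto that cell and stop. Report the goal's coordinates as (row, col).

I try maze.sense using west, which returns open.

I call stack.push using west, and observe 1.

Now I run maze.move using west, and see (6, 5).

Calling maze.sense using west, giving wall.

Then maze.sense using south, — result: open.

I try stack.push using south, giving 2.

Now I run maze.move using south, → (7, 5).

Next I call maze.sense using west, which returns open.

I run stack.push using west, yielding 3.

Calling maze.move using west, — result: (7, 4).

Using maze.sense using west, : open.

Using stack.push using west, and get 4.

Then maze.move using west, → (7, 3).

I run maze.sense using west, and observe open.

I run stack.push using west, and get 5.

Using maze.move using west, and get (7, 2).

I invoke maze.sense using west, giving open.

I use stack.push using west, and observe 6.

I invoke maze.move using west, which returns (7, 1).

I invoke maze.sense using west, — result: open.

I try stack.push using west, yielding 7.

I invoke maze.move using west, → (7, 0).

Calling maze.sense using north, : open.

Using stack.push using north, and see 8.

I use maze.move using north, : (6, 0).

Then maze.sense using north, which returns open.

I try stack.push using north, yielding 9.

I use maze.move using north, which returns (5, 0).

I call maze.sense using north, — result: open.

I invoke stack.push using north, yielding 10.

I invoke maze.move using north, yielding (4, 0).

Calling maze.sense using north, → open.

I invoke stack.push using north, which returns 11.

Next I call maze.move using north, yielding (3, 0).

Now I run maze.sense using north, and see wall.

Next I call maze.sense using east, and observe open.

I call stack.push using east, → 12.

I try maze.move using east, giving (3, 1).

Next I call maze.sense using south, yielding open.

Now I run stack.push using south, and see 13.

I use maze.move using south, which returns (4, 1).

Calling maze.sense using south, and see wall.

Next I call maze.sense using east, and see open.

Calling stack.push using east, : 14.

I try maze.move using east, and get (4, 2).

Now I run maze.sense using south, — result: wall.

Then maze.sense using north, yielding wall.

I use maze.sense using east, and observe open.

Calling stack.push using east, giving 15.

Then maze.move using east, and see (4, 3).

I invoke maze.sense using south, which returns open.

Next I call stack.push using south, giving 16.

I run maze.move using south, → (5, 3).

I try maze.sense using south, and get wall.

I invoke maze.sense using east, and see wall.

Invoking stack.pop(), → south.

Using maze.move using north, and see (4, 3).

Then maze.sense using north, → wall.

Using maze.sense using east, and get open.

Next I call stack.push using east, : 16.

Invoking maze.move using east, which returns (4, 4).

I try maze.sense using north, and observe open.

I use stack.push using north, and observe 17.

Calling maze.move using north, — result: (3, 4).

I call maze.sense using north, giving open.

I use stack.push using north, yielding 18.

Next I call maze.move using north, yielding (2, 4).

I call maze.sense using west, — result: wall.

I call maze.sense using north, yielding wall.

I try maze.sense using east, giving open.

Calling stack.push using east, → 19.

I try maze.move using east, yielding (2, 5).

I run maze.sense using south, and get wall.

I invoke maze.sense using north, which returns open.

Calling stack.push using north, giving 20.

Using maze.move using north, → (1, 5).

I run maze.sense using north, and get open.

Invoking stack.push using north, → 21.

Then maze.move using north, which returns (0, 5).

I use maze.sense using west, and get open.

Calling stack.push using west, giving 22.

I use maze.move using west, yielding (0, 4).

Now I run maze.sense using west, which returns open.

I try stack.push using west, — result: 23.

Now I run maze.move using west, and observe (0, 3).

I try maze.sense using west, giving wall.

I use maze.sense using south, and get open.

Using stack.push using south, and see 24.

I try maze.move using south, — result: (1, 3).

Using maze.sense using west, : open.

Now I run stack.push using west, : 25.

I try maze.move using west, and get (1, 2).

I run maze.sense using west, and see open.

Calling stack.push using west, → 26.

Now I run maze.move using west, : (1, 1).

Calling maze.sense using west, giving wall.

I invoke maze.sense using south, giving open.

Next I call stack.push using south, : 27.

I call maze.move using south, giving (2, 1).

Calling maze.sense using east, → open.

I run stack.push using east, and get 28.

I invoke maze.move using east, yielding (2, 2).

Invoking stack.pop, — result: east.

Using maze.move using west, which returns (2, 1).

Now I run stack.pop, : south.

Calling maze.move using north, which returns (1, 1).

I call maze.sense using north, giving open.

I try stack.push using north, — result: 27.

Next I call maze.move using north, → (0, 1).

Using maze.sense using west, : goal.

Invoking maze.move using west, — result: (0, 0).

Answer: (0, 0)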